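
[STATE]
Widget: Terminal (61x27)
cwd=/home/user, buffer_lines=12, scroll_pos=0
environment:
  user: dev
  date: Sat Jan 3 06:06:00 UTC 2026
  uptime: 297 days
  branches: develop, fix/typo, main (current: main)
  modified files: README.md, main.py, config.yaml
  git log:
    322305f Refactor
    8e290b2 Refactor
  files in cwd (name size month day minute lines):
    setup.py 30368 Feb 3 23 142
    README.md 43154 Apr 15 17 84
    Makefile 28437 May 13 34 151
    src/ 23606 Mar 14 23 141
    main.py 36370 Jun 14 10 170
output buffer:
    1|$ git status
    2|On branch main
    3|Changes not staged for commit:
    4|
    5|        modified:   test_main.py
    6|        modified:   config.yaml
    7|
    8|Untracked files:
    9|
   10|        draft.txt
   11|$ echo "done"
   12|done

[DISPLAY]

$ git status                                                 
On branch main                                               
Changes not staged for commit:                               
                                                             
        modified:   test_main.py                             
        modified:   config.yaml                              
                                                             
Untracked files:                                             
                                                             
        draft.txt                                            
$ echo "done"                                                
done                                                         
$ █                                                          
                                                             
                                                             
                                                             
                                                             
                                                             
                                                             
                                                             
                                                             
                                                             
                                                             
                                                             
                                                             
                                                             
                                                             


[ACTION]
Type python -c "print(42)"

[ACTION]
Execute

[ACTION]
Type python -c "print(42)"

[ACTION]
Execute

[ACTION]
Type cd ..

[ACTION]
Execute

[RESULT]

$ git status                                                 
On branch main                                               
Changes not staged for commit:                               
                                                             
        modified:   test_main.py                             
        modified:   config.yaml                              
                                                             
Untracked files:                                             
                                                             
        draft.txt                                            
$ echo "done"                                                
done                                                         
$ python -c "print(42)"                                      
42                                                           
$ python -c "print(42)"                                      
42                                                           
$ cd ..                                                      
                                                             
$ █                                                          
                                                             
                                                             
                                                             
                                                             
                                                             
                                                             
                                                             
                                                             


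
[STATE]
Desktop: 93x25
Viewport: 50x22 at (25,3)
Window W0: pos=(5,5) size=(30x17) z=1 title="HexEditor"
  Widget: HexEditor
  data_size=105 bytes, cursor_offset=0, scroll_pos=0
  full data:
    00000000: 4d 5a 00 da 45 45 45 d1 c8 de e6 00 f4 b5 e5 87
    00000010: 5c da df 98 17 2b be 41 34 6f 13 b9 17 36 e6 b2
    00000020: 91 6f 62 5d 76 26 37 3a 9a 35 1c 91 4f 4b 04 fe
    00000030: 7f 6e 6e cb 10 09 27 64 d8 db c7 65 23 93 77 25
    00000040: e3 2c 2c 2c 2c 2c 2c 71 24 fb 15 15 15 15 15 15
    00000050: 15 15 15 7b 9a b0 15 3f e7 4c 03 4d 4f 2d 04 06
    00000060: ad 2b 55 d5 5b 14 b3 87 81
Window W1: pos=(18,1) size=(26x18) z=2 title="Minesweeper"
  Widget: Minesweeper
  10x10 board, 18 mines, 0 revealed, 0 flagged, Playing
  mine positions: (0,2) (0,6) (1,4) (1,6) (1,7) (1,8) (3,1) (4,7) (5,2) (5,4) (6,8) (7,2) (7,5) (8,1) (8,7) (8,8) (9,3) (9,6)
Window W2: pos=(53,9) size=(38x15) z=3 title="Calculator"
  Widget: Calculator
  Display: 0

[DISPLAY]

──────────────────┨                               
■■■■              ┃                               
■■■■              ┃                               
■■■■              ┃                               
■■■■              ┃                               
■■■■              ┃                               
■■■■              ┃         ┏━━━━━━━━━━━━━━━━━━━━━
■■■■              ┃         ┃ Calculator          
■■■■              ┃         ┠─────────────────────
■■■■              ┃         ┃                     
■■■■              ┃         ┃┌───┬───┬───┬───┐    
                  ┃         ┃│ 7 │ 8 │ 9 │ ÷ │    
                  ┃         ┃├───┼───┼───┼───┤    
                  ┃         ┃│ 4 │ 5 │ 6 │ × │    
                  ┃         ┃├───┼───┼───┼───┤    
━━━━━━━━━━━━━━━━━━┛         ┃│ 1 │ 2 │ 3 │ - │    
         ┃                  ┃├───┼───┼───┼───┤    
         ┃                  ┃│ 0 │ . │ = │ + │    
━━━━━━━━━┛                  ┃├───┼───┼───┼───┤    
                            ┃│ C │ MC│ MR│ M+│    
                            ┗━━━━━━━━━━━━━━━━━━━━━
                                                  


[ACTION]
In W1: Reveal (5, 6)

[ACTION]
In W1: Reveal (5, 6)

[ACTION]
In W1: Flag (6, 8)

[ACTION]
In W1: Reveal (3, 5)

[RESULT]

──────────────────┨                               
■■■■              ┃                               
■■■■              ┃                               
2■■■              ┃                               
1■■■              ┃                               
1■■■              ┃                               
1■■■              ┃         ┏━━━━━━━━━━━━━━━━━━━━━
■■⚑■              ┃         ┃ Calculator          
■■■■              ┃         ┠─────────────────────
■■■■              ┃         ┃                     
■■■■              ┃         ┃┌───┬───┬───┬───┐    
                  ┃         ┃│ 7 │ 8 │ 9 │ ÷ │    
                  ┃         ┃├───┼───┼───┼───┤    
                  ┃         ┃│ 4 │ 5 │ 6 │ × │    
                  ┃         ┃├───┼───┼───┼───┤    
━━━━━━━━━━━━━━━━━━┛         ┃│ 1 │ 2 │ 3 │ - │    
         ┃                  ┃├───┼───┼───┼───┤    
         ┃                  ┃│ 0 │ . │ = │ + │    
━━━━━━━━━┛                  ┃├───┼───┼───┼───┤    
                            ┃│ C │ MC│ MR│ M+│    
                            ┗━━━━━━━━━━━━━━━━━━━━━
                                                  


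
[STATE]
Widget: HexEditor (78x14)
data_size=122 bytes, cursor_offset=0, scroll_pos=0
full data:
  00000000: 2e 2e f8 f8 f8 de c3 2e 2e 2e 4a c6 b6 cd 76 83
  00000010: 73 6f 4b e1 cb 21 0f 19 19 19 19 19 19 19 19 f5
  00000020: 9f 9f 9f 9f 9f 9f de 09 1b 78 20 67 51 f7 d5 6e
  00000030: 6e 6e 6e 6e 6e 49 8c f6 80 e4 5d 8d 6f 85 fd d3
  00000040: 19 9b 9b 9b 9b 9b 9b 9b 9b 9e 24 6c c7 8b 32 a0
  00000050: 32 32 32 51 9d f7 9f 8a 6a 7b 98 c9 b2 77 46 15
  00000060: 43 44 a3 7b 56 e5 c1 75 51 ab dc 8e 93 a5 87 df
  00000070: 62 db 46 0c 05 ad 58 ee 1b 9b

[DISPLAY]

00000000  2E 2e f8 f8 f8 de c3 2e  2e 2e 4a c6 b6 cd 76 83  |..........J...v.|
00000010  73 6f 4b e1 cb 21 0f 19  19 19 19 19 19 19 19 f5  |soK..!..........|
00000020  9f 9f 9f 9f 9f 9f de 09  1b 78 20 67 51 f7 d5 6e  |.........x gQ..n|
00000030  6e 6e 6e 6e 6e 49 8c f6  80 e4 5d 8d 6f 85 fd d3  |nnnnnI....].o...|
00000040  19 9b 9b 9b 9b 9b 9b 9b  9b 9e 24 6c c7 8b 32 a0  |..........$l..2.|
00000050  32 32 32 51 9d f7 9f 8a  6a 7b 98 c9 b2 77 46 15  |222Q....j{...wF.|
00000060  43 44 a3 7b 56 e5 c1 75  51 ab dc 8e 93 a5 87 df  |CD.{V..uQ.......|
00000070  62 db 46 0c 05 ad 58 ee  1b 9b                    |b.F...X...      |
                                                                              
                                                                              
                                                                              
                                                                              
                                                                              
                                                                              


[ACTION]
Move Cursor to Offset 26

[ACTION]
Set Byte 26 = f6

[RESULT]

00000000  2e 2e f8 f8 f8 de c3 2e  2e 2e 4a c6 b6 cd 76 83  |..........J...v.|
00000010  73 6f 4b e1 cb 21 0f 19  19 19 F6 19 19 19 19 f5  |soK..!..........|
00000020  9f 9f 9f 9f 9f 9f de 09  1b 78 20 67 51 f7 d5 6e  |.........x gQ..n|
00000030  6e 6e 6e 6e 6e 49 8c f6  80 e4 5d 8d 6f 85 fd d3  |nnnnnI....].o...|
00000040  19 9b 9b 9b 9b 9b 9b 9b  9b 9e 24 6c c7 8b 32 a0  |..........$l..2.|
00000050  32 32 32 51 9d f7 9f 8a  6a 7b 98 c9 b2 77 46 15  |222Q....j{...wF.|
00000060  43 44 a3 7b 56 e5 c1 75  51 ab dc 8e 93 a5 87 df  |CD.{V..uQ.......|
00000070  62 db 46 0c 05 ad 58 ee  1b 9b                    |b.F...X...      |
                                                                              
                                                                              
                                                                              
                                                                              
                                                                              
                                                                              


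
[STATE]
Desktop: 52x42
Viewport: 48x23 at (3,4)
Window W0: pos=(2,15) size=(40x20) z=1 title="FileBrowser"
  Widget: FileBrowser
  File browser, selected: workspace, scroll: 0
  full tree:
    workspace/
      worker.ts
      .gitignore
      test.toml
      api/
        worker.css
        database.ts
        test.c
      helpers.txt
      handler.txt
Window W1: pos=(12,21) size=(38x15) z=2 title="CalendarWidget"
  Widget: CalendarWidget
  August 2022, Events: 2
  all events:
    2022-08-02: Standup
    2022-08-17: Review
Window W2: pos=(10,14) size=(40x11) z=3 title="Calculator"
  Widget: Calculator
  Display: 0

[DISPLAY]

                                                
                                                
                                                
                                                
                                                
                                                
                                                
                                                
                                                
                                                
       ┏━━━━━━━━━━━━━━━━━━━━━━━━━━━━━━━━━━━━━━┓ 
━━━━━━━┃ Calculator                           ┃ 
 FileBr┠──────────────────────────────────────┨ 
───────┃                                     0┃ 
> [-] w┃┌───┬───┬───┬───┐                     ┃ 
    wor┃│ 7 │ 8 │ 9 │ ÷ │                     ┃ 
    .gi┃├───┼───┼───┼───┤                     ┃ 
    tes┃│ 4 │ 5 │ 6 │ × │                     ┃ 
    [+]┃├───┼───┼───┼───┤                     ┃ 
    hel┃│ 1 │ 2 │ 3 │ - │                     ┃ 
    han┗━━━━━━━━━━━━━━━━━━━━━━━━━━━━━━━━━━━━━━┛ 
         ┃Mo Tu We Th Fr Sa Su                ┃ 
         ┃ 1  2*  3  4  5  6  7               ┃ 


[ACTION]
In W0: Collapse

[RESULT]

                                                
                                                
                                                
                                                
                                                
                                                
                                                
                                                
                                                
                                                
       ┏━━━━━━━━━━━━━━━━━━━━━━━━━━━━━━━━━━━━━━┓ 
━━━━━━━┃ Calculator                           ┃ 
 FileBr┠──────────────────────────────────────┨ 
───────┃                                     0┃ 
> [+] w┃┌───┬───┬───┬───┐                     ┃ 
       ┃│ 7 │ 8 │ 9 │ ÷ │                     ┃ 
       ┃├───┼───┼───┼───┤                     ┃ 
       ┃│ 4 │ 5 │ 6 │ × │                     ┃ 
       ┃├───┼───┼───┼───┤                     ┃ 
       ┃│ 1 │ 2 │ 3 │ - │                     ┃ 
       ┗━━━━━━━━━━━━━━━━━━━━━━━━━━━━━━━━━━━━━━┛ 
         ┃Mo Tu We Th Fr Sa Su                ┃ 
         ┃ 1  2*  3  4  5  6  7               ┃ 


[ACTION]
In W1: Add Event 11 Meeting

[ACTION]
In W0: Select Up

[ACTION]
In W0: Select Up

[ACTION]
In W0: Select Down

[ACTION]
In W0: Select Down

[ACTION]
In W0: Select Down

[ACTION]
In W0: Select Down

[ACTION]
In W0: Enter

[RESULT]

                                                
                                                
                                                
                                                
                                                
                                                
                                                
                                                
                                                
                                                
       ┏━━━━━━━━━━━━━━━━━━━━━━━━━━━━━━━━━━━━━━┓ 
━━━━━━━┃ Calculator                           ┃ 
 FileBr┠──────────────────────────────────────┨ 
───────┃                                     0┃ 
> [-] w┃┌───┬───┬───┬───┐                     ┃ 
    wor┃│ 7 │ 8 │ 9 │ ÷ │                     ┃ 
    .gi┃├───┼───┼───┼───┤                     ┃ 
    tes┃│ 4 │ 5 │ 6 │ × │                     ┃ 
    [+]┃├───┼───┼───┼───┤                     ┃ 
    hel┃│ 1 │ 2 │ 3 │ - │                     ┃ 
    han┗━━━━━━━━━━━━━━━━━━━━━━━━━━━━━━━━━━━━━━┛ 
         ┃Mo Tu We Th Fr Sa Su                ┃ 
         ┃ 1  2*  3  4  5  6  7               ┃ 


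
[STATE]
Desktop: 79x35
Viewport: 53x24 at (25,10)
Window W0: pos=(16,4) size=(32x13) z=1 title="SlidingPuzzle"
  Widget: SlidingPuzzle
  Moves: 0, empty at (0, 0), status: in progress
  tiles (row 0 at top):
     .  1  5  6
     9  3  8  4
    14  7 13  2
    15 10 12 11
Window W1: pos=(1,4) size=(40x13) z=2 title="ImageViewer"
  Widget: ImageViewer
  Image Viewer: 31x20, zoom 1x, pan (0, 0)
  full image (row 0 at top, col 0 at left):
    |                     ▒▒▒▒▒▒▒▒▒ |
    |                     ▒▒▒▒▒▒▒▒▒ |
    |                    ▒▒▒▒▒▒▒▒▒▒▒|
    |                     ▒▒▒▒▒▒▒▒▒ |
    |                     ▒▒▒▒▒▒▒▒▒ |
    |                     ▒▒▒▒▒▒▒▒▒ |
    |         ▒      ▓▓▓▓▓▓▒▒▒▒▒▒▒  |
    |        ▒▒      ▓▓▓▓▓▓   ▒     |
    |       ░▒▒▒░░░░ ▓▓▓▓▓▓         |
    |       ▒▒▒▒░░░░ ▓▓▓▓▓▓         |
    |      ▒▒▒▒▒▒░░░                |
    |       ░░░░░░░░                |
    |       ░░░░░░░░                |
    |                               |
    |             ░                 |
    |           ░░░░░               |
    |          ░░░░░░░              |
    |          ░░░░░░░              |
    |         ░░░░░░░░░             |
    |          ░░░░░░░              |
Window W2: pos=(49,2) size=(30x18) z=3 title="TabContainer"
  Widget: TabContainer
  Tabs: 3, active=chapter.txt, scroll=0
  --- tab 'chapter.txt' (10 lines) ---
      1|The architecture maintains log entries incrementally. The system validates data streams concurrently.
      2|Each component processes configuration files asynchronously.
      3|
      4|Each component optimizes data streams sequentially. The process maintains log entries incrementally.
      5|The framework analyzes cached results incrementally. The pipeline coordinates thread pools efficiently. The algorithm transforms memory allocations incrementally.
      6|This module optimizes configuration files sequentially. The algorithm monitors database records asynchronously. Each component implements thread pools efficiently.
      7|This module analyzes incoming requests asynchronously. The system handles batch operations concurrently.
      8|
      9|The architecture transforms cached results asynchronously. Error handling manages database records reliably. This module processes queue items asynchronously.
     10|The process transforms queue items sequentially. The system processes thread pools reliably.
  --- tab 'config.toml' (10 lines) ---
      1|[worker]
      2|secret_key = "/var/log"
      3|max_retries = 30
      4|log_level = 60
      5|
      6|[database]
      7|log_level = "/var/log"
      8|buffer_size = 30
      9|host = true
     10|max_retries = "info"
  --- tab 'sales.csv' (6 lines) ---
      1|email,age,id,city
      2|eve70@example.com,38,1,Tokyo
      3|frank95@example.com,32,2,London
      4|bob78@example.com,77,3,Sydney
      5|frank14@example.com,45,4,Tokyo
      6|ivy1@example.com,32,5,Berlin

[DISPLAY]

▒▒▒▒▒▒▒        ┃      ┃ ┃Each component optimizes dat
▒▒▒▒▒▒▒        ┃      ┃ ┃The framework analyzes cache
▒▒▒▒▒▒▒        ┃      ┃ ┃This module optimizes config
▒▒▒▒▒▒         ┃      ┃ ┃This module analyzes incomin
  ▒            ┃      ┃ ┃                            
               ┃      ┃ ┃The architecture transforms 
━━━━━━━━━━━━━━━┛━━━━━━┛ ┃The process transforms queue
                        ┃                            
                        ┃                            
                        ┗━━━━━━━━━━━━━━━━━━━━━━━━━━━━
                                                     
                                                     
                                                     
                                                     
                                                     
                                                     
                                                     
                                                     
                                                     
                                                     
                                                     
                                                     
                                                     
                                                     


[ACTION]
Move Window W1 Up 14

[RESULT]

  ▒            ┃      ┃ ┃Each component optimizes dat
               ┃      ┃ ┃The framework analyzes cache
━━━━━━━━━━━━━━━┛      ┃ ┃This module optimizes config
──┼────┼────┤         ┃ ┃This module analyzes incomin
0 │ 12 │ 11 │         ┃ ┃                            
──┴────┴────┘         ┃ ┃The architecture transforms 
━━━━━━━━━━━━━━━━━━━━━━┛ ┃The process transforms queue
                        ┃                            
                        ┃                            
                        ┗━━━━━━━━━━━━━━━━━━━━━━━━━━━━
                                                     
                                                     
                                                     
                                                     
                                                     
                                                     
                                                     
                                                     
                                                     
                                                     
                                                     
                                                     
                                                     
                                                     


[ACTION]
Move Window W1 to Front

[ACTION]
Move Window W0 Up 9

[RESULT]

  ▒            ┃      ┃ ┃Each component optimizes dat
               ┃      ┃ ┃The framework analyzes cache
━━━━━━━━━━━━━━━┛━━━━━━┛ ┃This module optimizes config
                        ┃This module analyzes incomin
                        ┃                            
                        ┃The architecture transforms 
                        ┃The process transforms queue
                        ┃                            
                        ┃                            
                        ┗━━━━━━━━━━━━━━━━━━━━━━━━━━━━
                                                     
                                                     
                                                     
                                                     
                                                     
                                                     
                                                     
                                                     
                                                     
                                                     
                                                     
                                                     
                                                     
                                                     


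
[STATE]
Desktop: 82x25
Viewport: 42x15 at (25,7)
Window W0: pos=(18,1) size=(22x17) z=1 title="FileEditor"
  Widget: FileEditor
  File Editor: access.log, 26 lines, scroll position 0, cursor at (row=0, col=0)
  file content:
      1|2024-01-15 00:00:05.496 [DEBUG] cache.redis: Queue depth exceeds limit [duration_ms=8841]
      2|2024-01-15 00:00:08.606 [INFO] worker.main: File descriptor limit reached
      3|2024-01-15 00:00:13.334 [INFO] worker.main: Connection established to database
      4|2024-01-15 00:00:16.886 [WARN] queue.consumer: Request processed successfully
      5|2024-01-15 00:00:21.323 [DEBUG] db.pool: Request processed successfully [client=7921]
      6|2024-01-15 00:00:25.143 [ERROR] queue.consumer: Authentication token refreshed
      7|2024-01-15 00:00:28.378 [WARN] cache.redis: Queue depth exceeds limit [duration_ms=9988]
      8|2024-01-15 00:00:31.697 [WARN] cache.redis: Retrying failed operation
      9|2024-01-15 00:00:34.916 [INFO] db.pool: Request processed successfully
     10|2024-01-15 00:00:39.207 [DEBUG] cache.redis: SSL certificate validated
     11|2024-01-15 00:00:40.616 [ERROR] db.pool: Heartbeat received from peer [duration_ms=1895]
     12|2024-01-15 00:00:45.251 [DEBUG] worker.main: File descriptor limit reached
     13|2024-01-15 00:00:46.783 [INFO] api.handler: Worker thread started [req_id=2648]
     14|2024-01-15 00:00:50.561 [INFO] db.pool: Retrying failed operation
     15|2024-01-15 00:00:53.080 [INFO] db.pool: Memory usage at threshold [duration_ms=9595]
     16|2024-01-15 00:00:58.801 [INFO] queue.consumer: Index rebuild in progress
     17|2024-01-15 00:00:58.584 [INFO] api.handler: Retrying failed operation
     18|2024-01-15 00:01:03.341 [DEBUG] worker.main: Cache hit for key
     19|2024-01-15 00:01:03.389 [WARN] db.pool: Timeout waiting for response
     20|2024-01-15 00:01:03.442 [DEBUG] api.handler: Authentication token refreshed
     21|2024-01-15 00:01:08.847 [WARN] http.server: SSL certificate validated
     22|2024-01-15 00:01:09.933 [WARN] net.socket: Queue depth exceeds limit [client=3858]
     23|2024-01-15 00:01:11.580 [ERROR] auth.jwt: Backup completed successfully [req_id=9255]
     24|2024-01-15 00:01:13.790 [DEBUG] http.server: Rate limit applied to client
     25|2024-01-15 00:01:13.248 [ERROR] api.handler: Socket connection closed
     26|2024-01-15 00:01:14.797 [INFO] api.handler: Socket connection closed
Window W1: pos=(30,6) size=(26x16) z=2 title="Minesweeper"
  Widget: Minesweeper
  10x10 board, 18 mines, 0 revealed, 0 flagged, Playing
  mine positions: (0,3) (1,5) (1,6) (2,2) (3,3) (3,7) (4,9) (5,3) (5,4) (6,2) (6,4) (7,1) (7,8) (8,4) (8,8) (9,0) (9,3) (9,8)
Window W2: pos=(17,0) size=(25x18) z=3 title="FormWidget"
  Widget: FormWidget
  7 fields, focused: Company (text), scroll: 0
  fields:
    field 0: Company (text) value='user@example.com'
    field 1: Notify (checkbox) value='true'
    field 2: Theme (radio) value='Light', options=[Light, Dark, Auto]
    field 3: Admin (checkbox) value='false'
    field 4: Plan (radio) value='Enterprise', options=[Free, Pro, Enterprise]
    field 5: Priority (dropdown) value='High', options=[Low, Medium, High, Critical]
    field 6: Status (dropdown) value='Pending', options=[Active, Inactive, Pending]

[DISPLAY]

       ( ) Free ┃r            ┃           
ity:   [High  ▼]┃─────────────┨           
s:     [Pendin▼]┃             ┃           
                ┃             ┃           
                ┃             ┃           
                ┃             ┃           
                ┃             ┃           
                ┃             ┃           
                ┃             ┃           
                ┃             ┃           
━━━━━━━━━━━━━━━━┛             ┃           
     ┃■■■■■■■■■■              ┃           
     ┃                        ┃           
     ┃                        ┃           
     ┗━━━━━━━━━━━━━━━━━━━━━━━━┛           


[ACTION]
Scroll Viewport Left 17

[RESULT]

         ┃  Plan:       ( ) Free ┃r       
         ┃  Priority:   [High  ▼]┃────────
         ┃  Status:     [Pendin▼]┃        
         ┃                       ┃        
         ┃                       ┃        
         ┃                       ┃        
         ┃                       ┃        
         ┃                       ┃        
         ┃                       ┃        
         ┃                       ┃        
         ┗━━━━━━━━━━━━━━━━━━━━━━━┛        
                      ┃■■■■■■■■■■         
                      ┃                   
                      ┃                   
                      ┗━━━━━━━━━━━━━━━━━━━


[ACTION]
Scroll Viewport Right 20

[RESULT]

    ( ) Free ┃r            ┃              
:   [High  ▼]┃─────────────┨              
    [Pendin▼]┃             ┃              
             ┃             ┃              
             ┃             ┃              
             ┃             ┃              
             ┃             ┃              
             ┃             ┃              
             ┃             ┃              
             ┃             ┃              
━━━━━━━━━━━━━┛             ┃              
  ┃■■■■■■■■■■              ┃              
  ┃                        ┃              
  ┃                        ┃              
  ┗━━━━━━━━━━━━━━━━━━━━━━━━┛              


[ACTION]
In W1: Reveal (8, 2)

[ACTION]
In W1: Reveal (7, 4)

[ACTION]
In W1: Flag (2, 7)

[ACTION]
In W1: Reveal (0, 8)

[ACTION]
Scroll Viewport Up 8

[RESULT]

━━━━━━━━━━━━━┓                            
t            ┃                            
─────────────┨                            
    [user@ex]┃                            
    [x]      ┃                            
    (●) Light┃                            
    [ ]      ┃━━━━━━━━━━━━━┓              
    ( ) Free ┃r            ┃              
:   [High  ▼]┃─────────────┨              
    [Pendin▼]┃             ┃              
             ┃             ┃              
             ┃             ┃              
             ┃             ┃              
             ┃             ┃              
             ┃             ┃              


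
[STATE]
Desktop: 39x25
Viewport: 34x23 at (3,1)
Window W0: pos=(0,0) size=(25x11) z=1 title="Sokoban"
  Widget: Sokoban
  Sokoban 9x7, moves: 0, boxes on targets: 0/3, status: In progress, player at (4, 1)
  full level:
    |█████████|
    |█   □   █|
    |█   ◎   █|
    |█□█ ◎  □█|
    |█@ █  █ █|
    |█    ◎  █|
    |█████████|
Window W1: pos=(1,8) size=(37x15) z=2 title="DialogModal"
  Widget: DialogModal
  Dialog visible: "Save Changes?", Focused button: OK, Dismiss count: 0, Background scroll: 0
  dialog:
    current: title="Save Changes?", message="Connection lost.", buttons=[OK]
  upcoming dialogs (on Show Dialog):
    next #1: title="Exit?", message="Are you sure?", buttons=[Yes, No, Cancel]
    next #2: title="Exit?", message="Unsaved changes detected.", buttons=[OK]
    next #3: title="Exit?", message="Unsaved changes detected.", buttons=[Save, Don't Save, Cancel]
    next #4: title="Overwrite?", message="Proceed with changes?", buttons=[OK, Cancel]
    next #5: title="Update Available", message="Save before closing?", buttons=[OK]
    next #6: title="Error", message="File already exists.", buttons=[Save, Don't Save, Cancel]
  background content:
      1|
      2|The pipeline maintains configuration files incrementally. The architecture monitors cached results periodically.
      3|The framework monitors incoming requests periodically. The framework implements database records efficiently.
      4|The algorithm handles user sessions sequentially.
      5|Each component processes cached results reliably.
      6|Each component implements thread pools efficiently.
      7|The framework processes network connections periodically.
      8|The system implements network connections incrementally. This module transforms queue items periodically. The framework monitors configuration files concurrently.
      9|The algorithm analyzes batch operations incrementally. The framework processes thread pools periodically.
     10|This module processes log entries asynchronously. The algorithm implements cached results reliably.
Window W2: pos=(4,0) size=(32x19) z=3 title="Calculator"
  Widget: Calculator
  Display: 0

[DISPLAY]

o┃ Calculator                   ┃ 
─┠──────────────────────────────┨ 
█┃                             0┃ 
 ┃┌───┬───┬───┬───┐             ┃ 
 ┃│ 7 │ 8 │ 9 │ ÷ │             ┃ 
█┃├───┼───┼───┼───┤             ┃ 
 ┃│ 4 │ 5 │ 6 │ × │             ┃ 
━┃├───┼───┼───┼───┤             ┃━
D┃│ 1 │ 2 │ 3 │ - │             ┃ 
─┃├───┼───┼───┼───┤             ┃─
 ┃│ 0 │ . │ = │ + │             ┃ 
h┃├───┼───┼───┼───┤             ┃o
h┃│ C │ MC│ MR│ M+│             ┃q
h┃└───┴───┴───┴───┘             ┃s
a┃                              ┃s
a┃                              ┃o
h┃                              ┃n
h┗━━━━━━━━━━━━━━━━━━━━━━━━━━━━━━┛e
he algorithm analyzes batch operat
his module processes log entries a
                                  
━━━━━━━━━━━━━━━━━━━━━━━━━━━━━━━━━━
                                  


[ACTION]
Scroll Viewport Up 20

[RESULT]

━┏━━━━━━━━━━━━━━━━━━━━━━━━━━━━━━┓ 
o┃ Calculator                   ┃ 
─┠──────────────────────────────┨ 
█┃                             0┃ 
 ┃┌───┬───┬───┬───┐             ┃ 
 ┃│ 7 │ 8 │ 9 │ ÷ │             ┃ 
█┃├───┼───┼───┼───┤             ┃ 
 ┃│ 4 │ 5 │ 6 │ × │             ┃ 
━┃├───┼───┼───┼───┤             ┃━
D┃│ 1 │ 2 │ 3 │ - │             ┃ 
─┃├───┼───┼───┼───┤             ┃─
 ┃│ 0 │ . │ = │ + │             ┃ 
h┃├───┼───┼───┼───┤             ┃o
h┃│ C │ MC│ MR│ M+│             ┃q
h┃└───┴───┴───┴───┘             ┃s
a┃                              ┃s
a┃                              ┃o
h┃                              ┃n
h┗━━━━━━━━━━━━━━━━━━━━━━━━━━━━━━┛e
he algorithm analyzes batch operat
his module processes log entries a
                                  
━━━━━━━━━━━━━━━━━━━━━━━━━━━━━━━━━━


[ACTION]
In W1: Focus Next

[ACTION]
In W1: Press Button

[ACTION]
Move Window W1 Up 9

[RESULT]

━┏━━━━━━━━━━━━━━━━━━━━━━━━━━━━━━┓━
D┃ Calculator                   ┃ 
─┠──────────────────────────────┨─
 ┃                             0┃ 
h┃┌───┬───┬───┬───┐             ┃o
h┃│ 7 │ 8 │ 9 │ ÷ │             ┃q
h┃├───┼───┼───┼───┤             ┃s
a┃│ 4 │ 5 │ 6 │ × │             ┃s
a┃├───┼───┼───┼───┤             ┃o
h┃│ 1 │ 2 │ 3 │ - │             ┃n
h┃├───┼───┼───┼───┤             ┃e
h┃│ 0 │ . │ = │ + │             ┃t
h┃├───┼───┼───┼───┤             ┃a
 ┃│ C │ MC│ MR│ M+│             ┃ 
━┃└───┴───┴───┴───┘             ┃━
 ┃                              ┃ 
 ┃                              ┃ 
 ┃                              ┃ 
 ┗━━━━━━━━━━━━━━━━━━━━━━━━━━━━━━┛ 
                                  
                                  
                                  
                                  


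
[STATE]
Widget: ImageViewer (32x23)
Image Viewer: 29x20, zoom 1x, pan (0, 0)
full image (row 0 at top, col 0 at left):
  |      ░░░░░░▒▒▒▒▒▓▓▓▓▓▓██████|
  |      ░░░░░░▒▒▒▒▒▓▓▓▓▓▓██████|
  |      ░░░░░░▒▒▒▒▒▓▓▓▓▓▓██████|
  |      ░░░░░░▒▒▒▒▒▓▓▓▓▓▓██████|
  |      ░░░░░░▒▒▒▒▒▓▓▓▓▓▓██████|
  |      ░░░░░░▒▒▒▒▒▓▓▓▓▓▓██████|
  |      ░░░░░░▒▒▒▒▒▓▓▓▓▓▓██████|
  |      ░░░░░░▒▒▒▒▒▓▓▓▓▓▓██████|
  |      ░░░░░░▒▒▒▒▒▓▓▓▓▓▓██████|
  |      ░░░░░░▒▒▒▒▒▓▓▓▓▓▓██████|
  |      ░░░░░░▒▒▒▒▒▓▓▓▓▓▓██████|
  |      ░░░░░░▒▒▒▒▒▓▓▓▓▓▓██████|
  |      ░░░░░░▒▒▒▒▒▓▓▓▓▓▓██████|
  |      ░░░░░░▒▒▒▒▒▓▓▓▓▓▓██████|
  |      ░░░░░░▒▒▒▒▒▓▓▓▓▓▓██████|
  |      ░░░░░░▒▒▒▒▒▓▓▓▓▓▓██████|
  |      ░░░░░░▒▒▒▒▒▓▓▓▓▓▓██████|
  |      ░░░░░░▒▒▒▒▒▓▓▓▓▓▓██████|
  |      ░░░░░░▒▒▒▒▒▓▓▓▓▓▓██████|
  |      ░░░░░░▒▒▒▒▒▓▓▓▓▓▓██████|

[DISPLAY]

      ░░░░░░▒▒▒▒▒▓▓▓▓▓▓██████   
      ░░░░░░▒▒▒▒▒▓▓▓▓▓▓██████   
      ░░░░░░▒▒▒▒▒▓▓▓▓▓▓██████   
      ░░░░░░▒▒▒▒▒▓▓▓▓▓▓██████   
      ░░░░░░▒▒▒▒▒▓▓▓▓▓▓██████   
      ░░░░░░▒▒▒▒▒▓▓▓▓▓▓██████   
      ░░░░░░▒▒▒▒▒▓▓▓▓▓▓██████   
      ░░░░░░▒▒▒▒▒▓▓▓▓▓▓██████   
      ░░░░░░▒▒▒▒▒▓▓▓▓▓▓██████   
      ░░░░░░▒▒▒▒▒▓▓▓▓▓▓██████   
      ░░░░░░▒▒▒▒▒▓▓▓▓▓▓██████   
      ░░░░░░▒▒▒▒▒▓▓▓▓▓▓██████   
      ░░░░░░▒▒▒▒▒▓▓▓▓▓▓██████   
      ░░░░░░▒▒▒▒▒▓▓▓▓▓▓██████   
      ░░░░░░▒▒▒▒▒▓▓▓▓▓▓██████   
      ░░░░░░▒▒▒▒▒▓▓▓▓▓▓██████   
      ░░░░░░▒▒▒▒▒▓▓▓▓▓▓██████   
      ░░░░░░▒▒▒▒▒▓▓▓▓▓▓██████   
      ░░░░░░▒▒▒▒▒▓▓▓▓▓▓██████   
      ░░░░░░▒▒▒▒▒▓▓▓▓▓▓██████   
                                
                                
                                


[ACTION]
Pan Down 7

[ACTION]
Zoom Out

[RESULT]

      ░░░░░░▒▒▒▒▒▓▓▓▓▓▓██████   
      ░░░░░░▒▒▒▒▒▓▓▓▓▓▓██████   
      ░░░░░░▒▒▒▒▒▓▓▓▓▓▓██████   
      ░░░░░░▒▒▒▒▒▓▓▓▓▓▓██████   
      ░░░░░░▒▒▒▒▒▓▓▓▓▓▓██████   
      ░░░░░░▒▒▒▒▒▓▓▓▓▓▓██████   
      ░░░░░░▒▒▒▒▒▓▓▓▓▓▓██████   
      ░░░░░░▒▒▒▒▒▓▓▓▓▓▓██████   
      ░░░░░░▒▒▒▒▒▓▓▓▓▓▓██████   
      ░░░░░░▒▒▒▒▒▓▓▓▓▓▓██████   
      ░░░░░░▒▒▒▒▒▓▓▓▓▓▓██████   
      ░░░░░░▒▒▒▒▒▓▓▓▓▓▓██████   
      ░░░░░░▒▒▒▒▒▓▓▓▓▓▓██████   
                                
                                
                                
                                
                                
                                
                                
                                
                                
                                


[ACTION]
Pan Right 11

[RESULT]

░▒▒▒▒▒▓▓▓▓▓▓██████              
░▒▒▒▒▒▓▓▓▓▓▓██████              
░▒▒▒▒▒▓▓▓▓▓▓██████              
░▒▒▒▒▒▓▓▓▓▓▓██████              
░▒▒▒▒▒▓▓▓▓▓▓██████              
░▒▒▒▒▒▓▓▓▓▓▓██████              
░▒▒▒▒▒▓▓▓▓▓▓██████              
░▒▒▒▒▒▓▓▓▓▓▓██████              
░▒▒▒▒▒▓▓▓▓▓▓██████              
░▒▒▒▒▒▓▓▓▓▓▓██████              
░▒▒▒▒▒▓▓▓▓▓▓██████              
░▒▒▒▒▒▓▓▓▓▓▓██████              
░▒▒▒▒▒▓▓▓▓▓▓██████              
                                
                                
                                
                                
                                
                                
                                
                                
                                
                                


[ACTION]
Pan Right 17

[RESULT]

█                               
█                               
█                               
█                               
█                               
█                               
█                               
█                               
█                               
█                               
█                               
█                               
█                               
                                
                                
                                
                                
                                
                                
                                
                                
                                
                                
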